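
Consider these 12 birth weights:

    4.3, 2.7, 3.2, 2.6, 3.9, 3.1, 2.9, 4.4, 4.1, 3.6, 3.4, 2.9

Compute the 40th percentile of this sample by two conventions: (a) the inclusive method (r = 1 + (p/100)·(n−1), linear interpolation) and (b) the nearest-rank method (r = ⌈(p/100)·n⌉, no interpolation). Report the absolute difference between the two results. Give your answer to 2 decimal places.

Sorted: 2.6, 2.7, 2.9, 2.9, 3.1, 3.2, 3.4, 3.6, 3.9, 4.1, 4.3, 4.4.
n = 12.
(a) r = 5.4; between ranks 5 (3.1) and 6 (3.2): 3.14.
(b) the nearest-rank method: rank 5 → 3.1.
|3.14 − 3.1| = 0.04.

0.04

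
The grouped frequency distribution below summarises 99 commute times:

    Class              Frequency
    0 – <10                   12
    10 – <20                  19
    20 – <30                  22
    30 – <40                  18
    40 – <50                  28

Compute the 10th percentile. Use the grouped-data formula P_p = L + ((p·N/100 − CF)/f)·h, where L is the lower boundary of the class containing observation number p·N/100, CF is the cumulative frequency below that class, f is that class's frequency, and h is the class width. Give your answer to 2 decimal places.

8.25

N = 99; target position k = 10/100 · 99 = 9.9.
Cumulative frequencies: 12, 31, 53, 71, 99.
Observation 9.9 falls in the class 0 – <10.
L = 0, CF = 0, f = 12, h = 10.
P10 = 0 + ((9.9 − 0)/12)·10 = 0 + 8.25 = 8.25.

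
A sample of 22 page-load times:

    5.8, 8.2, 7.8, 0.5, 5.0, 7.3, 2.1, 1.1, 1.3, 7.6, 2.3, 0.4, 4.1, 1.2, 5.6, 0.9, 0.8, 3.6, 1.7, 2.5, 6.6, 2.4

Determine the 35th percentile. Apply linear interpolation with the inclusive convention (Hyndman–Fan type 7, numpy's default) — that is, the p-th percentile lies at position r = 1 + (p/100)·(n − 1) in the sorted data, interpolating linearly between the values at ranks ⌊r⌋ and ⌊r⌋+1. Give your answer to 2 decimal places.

Sorted: 0.4, 0.5, 0.8, 0.9, 1.1, 1.2, 1.3, 1.7, 2.1, 2.3, 2.4, 2.5, 3.6, 4.1, 5.0, 5.6, 5.8, 6.6, 7.3, 7.6, 7.8, 8.2.
n = 22.
r = 1 + (35/100)·(22 − 1) = 1 + 7.35 = 8.35.
Rank 8 is 1.7 and rank 9 is 2.1.
Interpolate: 1.7 + 0.35·(2.1 − 1.7) = 1.7 + 0.35·0.4 = 1.84.

1.84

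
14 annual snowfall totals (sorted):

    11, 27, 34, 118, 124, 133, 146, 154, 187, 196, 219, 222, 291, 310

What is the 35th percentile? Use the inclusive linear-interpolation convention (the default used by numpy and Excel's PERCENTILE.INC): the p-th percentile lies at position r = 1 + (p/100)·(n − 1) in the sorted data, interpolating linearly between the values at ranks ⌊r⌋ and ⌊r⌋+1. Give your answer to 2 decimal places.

128.95

n = 14.
r = 1 + (35/100)·(14 − 1) = 1 + 4.55 = 5.55.
Rank 5 is 124 and rank 6 is 133.
Interpolate: 124 + 0.55·(133 − 124) = 124 + 0.55·9 = 128.95.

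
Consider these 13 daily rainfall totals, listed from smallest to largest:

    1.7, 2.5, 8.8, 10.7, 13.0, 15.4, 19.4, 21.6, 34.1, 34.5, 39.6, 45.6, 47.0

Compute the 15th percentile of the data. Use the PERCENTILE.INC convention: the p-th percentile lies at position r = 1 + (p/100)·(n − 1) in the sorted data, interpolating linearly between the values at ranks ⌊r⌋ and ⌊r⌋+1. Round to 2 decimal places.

n = 13.
r = 1 + (15/100)·(13 − 1) = 1 + 1.8 = 2.8.
Rank 2 is 2.5 and rank 3 is 8.8.
Interpolate: 2.5 + 0.8·(8.8 − 2.5) = 2.5 + 0.8·6.3 = 7.54.

7.54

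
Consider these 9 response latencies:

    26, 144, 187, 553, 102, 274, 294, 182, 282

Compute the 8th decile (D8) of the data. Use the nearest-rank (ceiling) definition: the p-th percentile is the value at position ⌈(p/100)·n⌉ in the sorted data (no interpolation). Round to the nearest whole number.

294

Sorted: 26, 102, 144, 182, 187, 274, 282, 294, 553.
n = 9.
Position = ⌈80/100 · 9⌉ = ⌈7.2⌉ = 8.
The value at rank 8 is 294.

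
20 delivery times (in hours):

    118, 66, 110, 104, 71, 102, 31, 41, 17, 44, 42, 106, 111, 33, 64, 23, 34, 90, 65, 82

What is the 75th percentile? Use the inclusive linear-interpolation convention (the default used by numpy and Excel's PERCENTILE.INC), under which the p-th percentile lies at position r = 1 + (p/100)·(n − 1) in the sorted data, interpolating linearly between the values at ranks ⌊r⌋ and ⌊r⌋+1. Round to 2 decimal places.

Sorted: 17, 23, 31, 33, 34, 41, 42, 44, 64, 65, 66, 71, 82, 90, 102, 104, 106, 110, 111, 118.
n = 20.
r = 1 + (75/100)·(20 − 1) = 1 + 14.25 = 15.25.
Rank 15 is 102 and rank 16 is 104.
Interpolate: 102 + 0.25·(104 − 102) = 102 + 0.25·2 = 102.5.

102.50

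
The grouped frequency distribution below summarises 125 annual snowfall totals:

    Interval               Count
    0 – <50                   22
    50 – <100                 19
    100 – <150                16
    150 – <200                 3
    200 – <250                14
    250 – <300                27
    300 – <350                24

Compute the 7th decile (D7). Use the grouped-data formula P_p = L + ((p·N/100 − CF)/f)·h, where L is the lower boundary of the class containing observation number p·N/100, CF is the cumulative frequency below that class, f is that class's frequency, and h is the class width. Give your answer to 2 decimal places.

275.00

N = 125; target position k = 70/100 · 125 = 87.5.
Cumulative frequencies: 22, 41, 57, 60, 74, 101, 125.
Observation 87.5 falls in the class 250 – <300.
L = 250, CF = 74, f = 27, h = 50.
P70 = 250 + ((87.5 − 74)/27)·50 = 250 + 25 = 275.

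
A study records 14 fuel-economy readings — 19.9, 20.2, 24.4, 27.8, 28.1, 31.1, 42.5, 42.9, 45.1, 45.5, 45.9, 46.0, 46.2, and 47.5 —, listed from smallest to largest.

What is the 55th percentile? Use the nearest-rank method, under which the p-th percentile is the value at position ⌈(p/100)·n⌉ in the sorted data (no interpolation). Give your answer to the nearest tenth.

n = 14.
Position = ⌈55/100 · 14⌉ = ⌈7.7⌉ = 8.
The value at rank 8 is 42.9.

42.9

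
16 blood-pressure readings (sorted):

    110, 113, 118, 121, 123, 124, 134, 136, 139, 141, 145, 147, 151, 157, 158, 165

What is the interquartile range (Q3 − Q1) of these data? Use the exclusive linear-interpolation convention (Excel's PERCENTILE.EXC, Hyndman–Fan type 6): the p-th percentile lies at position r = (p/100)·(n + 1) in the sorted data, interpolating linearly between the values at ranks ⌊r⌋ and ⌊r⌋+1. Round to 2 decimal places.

n = 16.
P25: r = 4.25; ranks 4–5 are 121, 123; interpolating gives 121.5.
P75: r = 12.75; ranks 12–13 are 147, 151; interpolating gives 150.
Difference: 150 − 121.5 = 28.5.

28.50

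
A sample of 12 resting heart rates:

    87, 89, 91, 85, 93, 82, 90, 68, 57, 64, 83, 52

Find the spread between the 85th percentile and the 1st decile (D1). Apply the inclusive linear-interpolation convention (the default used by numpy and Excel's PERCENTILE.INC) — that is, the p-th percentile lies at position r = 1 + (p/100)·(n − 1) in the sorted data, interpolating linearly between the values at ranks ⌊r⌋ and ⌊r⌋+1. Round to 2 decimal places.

32.65

Sorted: 52, 57, 64, 68, 82, 83, 85, 87, 89, 90, 91, 93.
n = 12.
P10: r = 2.1; ranks 2–3 are 57, 64; interpolating gives 57.7.
P85: r = 10.35; ranks 10–11 are 90, 91; interpolating gives 90.35.
Difference: 90.35 − 57.7 = 32.65.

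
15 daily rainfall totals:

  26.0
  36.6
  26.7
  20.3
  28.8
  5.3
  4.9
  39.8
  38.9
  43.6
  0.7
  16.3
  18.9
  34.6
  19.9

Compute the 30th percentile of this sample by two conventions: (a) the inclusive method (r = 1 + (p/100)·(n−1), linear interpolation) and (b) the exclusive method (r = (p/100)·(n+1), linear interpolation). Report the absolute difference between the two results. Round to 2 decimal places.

0.72

Sorted: 0.7, 4.9, 5.3, 16.3, 18.9, 19.9, 20.3, 26.0, 26.7, 28.8, 34.6, 36.6, 38.9, 39.8, 43.6.
n = 15.
(a) r = 5.2; between ranks 5 (18.9) and 6 (19.9): 19.1.
(b) r = 4.8; between ranks 4 (16.3) and 5 (18.9): 18.38.
|19.1 − 18.38| = 0.72.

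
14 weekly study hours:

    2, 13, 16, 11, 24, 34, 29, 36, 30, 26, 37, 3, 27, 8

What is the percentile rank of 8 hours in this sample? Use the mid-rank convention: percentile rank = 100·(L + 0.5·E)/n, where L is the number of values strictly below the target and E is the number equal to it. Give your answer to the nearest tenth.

Sorted: 2, 3, 8, 11, 13, 16, 24, 26, 27, 29, 30, 34, 36, 37.
Count below 8: L = 2; count equal: E = 1; n = 14.
Percentile rank = 100·(2 + 0.5·1)/14 = 100·2.5/14 = 17.86.

17.9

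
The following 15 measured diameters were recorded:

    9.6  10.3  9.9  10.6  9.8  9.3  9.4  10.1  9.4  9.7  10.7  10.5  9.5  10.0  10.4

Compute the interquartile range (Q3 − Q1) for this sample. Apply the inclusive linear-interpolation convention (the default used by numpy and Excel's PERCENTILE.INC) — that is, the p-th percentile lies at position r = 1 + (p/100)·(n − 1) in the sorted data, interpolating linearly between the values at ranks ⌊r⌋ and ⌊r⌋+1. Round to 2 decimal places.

Sorted: 9.3, 9.4, 9.4, 9.5, 9.6, 9.7, 9.8, 9.9, 10.0, 10.1, 10.3, 10.4, 10.5, 10.6, 10.7.
n = 15.
P25: r = 4.5; ranks 4–5 are 9.5, 9.6; interpolating gives 9.55.
P75: r = 11.5; ranks 11–12 are 10.3, 10.4; interpolating gives 10.35.
Difference: 10.35 − 9.55 = 0.8.

0.80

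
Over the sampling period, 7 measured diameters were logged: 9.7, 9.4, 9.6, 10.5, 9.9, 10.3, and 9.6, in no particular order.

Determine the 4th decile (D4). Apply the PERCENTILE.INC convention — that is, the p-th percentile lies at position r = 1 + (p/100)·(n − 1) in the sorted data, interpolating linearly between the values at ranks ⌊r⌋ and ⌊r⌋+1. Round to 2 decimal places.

Sorted: 9.4, 9.6, 9.6, 9.7, 9.9, 10.3, 10.5.
n = 7.
r = 1 + (40/100)·(7 − 1) = 1 + 2.4 = 3.4.
Rank 3 is 9.6 and rank 4 is 9.7.
Interpolate: 9.6 + 0.4·(9.7 − 9.6) = 9.6 + 0.4·0.1 = 9.64.

9.64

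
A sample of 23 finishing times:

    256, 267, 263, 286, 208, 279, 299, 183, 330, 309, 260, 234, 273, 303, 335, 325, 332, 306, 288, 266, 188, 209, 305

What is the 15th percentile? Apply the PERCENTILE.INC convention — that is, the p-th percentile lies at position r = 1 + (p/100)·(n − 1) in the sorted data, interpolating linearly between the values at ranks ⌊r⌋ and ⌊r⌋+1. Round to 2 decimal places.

Sorted: 183, 188, 208, 209, 234, 256, 260, 263, 266, 267, 273, 279, 286, 288, 299, 303, 305, 306, 309, 325, 330, 332, 335.
n = 23.
r = 1 + (15/100)·(23 − 1) = 1 + 3.3 = 4.3.
Rank 4 is 209 and rank 5 is 234.
Interpolate: 209 + 0.3·(234 − 209) = 209 + 0.3·25 = 216.5.

216.50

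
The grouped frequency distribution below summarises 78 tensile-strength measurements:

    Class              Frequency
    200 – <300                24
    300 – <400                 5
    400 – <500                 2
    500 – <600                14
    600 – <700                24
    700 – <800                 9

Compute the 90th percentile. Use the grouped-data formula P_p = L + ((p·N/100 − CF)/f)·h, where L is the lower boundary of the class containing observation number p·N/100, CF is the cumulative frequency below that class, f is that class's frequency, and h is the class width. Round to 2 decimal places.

713.33

N = 78; target position k = 90/100 · 78 = 70.2.
Cumulative frequencies: 24, 29, 31, 45, 69, 78.
Observation 70.2 falls in the class 700 – <800.
L = 700, CF = 69, f = 9, h = 100.
P90 = 700 + ((70.2 − 69)/9)·100 = 700 + 13.3333 = 713.333.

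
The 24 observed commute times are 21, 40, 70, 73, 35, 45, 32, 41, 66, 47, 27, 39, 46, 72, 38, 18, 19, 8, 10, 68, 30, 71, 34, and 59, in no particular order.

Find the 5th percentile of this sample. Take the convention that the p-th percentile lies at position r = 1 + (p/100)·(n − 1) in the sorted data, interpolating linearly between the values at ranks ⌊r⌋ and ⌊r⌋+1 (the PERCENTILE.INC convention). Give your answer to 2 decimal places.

11.20

Sorted: 8, 10, 18, 19, 21, 27, 30, 32, 34, 35, 38, 39, 40, 41, 45, 46, 47, 59, 66, 68, 70, 71, 72, 73.
n = 24.
r = 1 + (5/100)·(24 − 1) = 1 + 1.15 = 2.15.
Rank 2 is 10 and rank 3 is 18.
Interpolate: 10 + 0.15·(18 − 10) = 10 + 0.15·8 = 11.2.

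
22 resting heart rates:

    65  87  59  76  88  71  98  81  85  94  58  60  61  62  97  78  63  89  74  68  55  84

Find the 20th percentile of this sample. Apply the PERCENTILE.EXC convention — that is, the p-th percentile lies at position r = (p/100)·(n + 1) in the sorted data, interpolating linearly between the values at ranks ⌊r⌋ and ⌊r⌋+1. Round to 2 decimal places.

60.60

Sorted: 55, 58, 59, 60, 61, 62, 63, 65, 68, 71, 74, 76, 78, 81, 84, 85, 87, 88, 89, 94, 97, 98.
n = 22.
r = (20/100)·(22 + 1) = 4.6.
Rank 4 is 60 and rank 5 is 61.
Interpolate: 60 + 0.6·(61 − 60) = 60 + 0.6·1 = 60.6.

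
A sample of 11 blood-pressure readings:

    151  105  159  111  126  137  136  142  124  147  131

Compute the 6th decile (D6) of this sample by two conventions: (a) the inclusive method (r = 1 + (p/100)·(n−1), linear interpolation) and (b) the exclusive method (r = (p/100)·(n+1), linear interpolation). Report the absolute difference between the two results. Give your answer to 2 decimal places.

Sorted: 105, 111, 124, 126, 131, 136, 137, 142, 147, 151, 159.
n = 11.
(a) r = 7 → value at rank 7 = 137.
(b) r = 7.2; between ranks 7 (137) and 8 (142): 138.
|137 − 138| = 1.

1.00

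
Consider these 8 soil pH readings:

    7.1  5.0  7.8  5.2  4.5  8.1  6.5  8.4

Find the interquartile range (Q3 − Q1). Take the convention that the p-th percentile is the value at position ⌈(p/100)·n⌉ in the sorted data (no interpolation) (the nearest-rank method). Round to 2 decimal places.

2.80

Sorted: 4.5, 5.0, 5.2, 6.5, 7.1, 7.8, 8.1, 8.4.
n = 8.
P25: rank ⌈25/100·8⌉ = 2 → 5.
P75: rank ⌈75/100·8⌉ = 6 → 7.8.
Difference: 7.8 − 5 = 2.8.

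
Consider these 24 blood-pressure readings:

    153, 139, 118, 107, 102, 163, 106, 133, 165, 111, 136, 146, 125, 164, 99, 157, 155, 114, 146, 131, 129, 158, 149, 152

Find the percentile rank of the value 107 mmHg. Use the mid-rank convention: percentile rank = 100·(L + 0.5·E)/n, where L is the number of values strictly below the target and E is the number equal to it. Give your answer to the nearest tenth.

14.6

Sorted: 99, 102, 106, 107, 111, 114, 118, 125, 129, 131, 133, 136, 139, 146, 146, 149, 152, 153, 155, 157, 158, 163, 164, 165.
Count below 107: L = 3; count equal: E = 1; n = 24.
Percentile rank = 100·(3 + 0.5·1)/24 = 100·3.5/24 = 14.58.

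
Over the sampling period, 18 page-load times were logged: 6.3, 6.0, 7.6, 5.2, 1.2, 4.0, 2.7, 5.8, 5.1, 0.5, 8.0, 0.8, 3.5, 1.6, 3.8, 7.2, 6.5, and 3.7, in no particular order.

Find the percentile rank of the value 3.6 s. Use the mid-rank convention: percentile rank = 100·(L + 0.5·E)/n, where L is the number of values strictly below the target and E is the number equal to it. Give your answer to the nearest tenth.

33.3

Sorted: 0.5, 0.8, 1.2, 1.6, 2.7, 3.5, 3.7, 3.8, 4.0, 5.1, 5.2, 5.8, 6.0, 6.3, 6.5, 7.2, 7.6, 8.0.
Count below 3.6: L = 6; count equal: E = 0; n = 18.
Percentile rank = 100·(6 + 0.5·0)/18 = 100·6/18 = 33.33.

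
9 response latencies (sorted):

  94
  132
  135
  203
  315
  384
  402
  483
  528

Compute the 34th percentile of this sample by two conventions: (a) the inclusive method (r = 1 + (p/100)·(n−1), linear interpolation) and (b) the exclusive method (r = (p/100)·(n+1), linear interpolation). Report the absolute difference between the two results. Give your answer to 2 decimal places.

n = 9.
(a) r = 3.72; between ranks 3 (135) and 4 (203): 183.96.
(b) r = 3.4; between ranks 3 (135) and 4 (203): 162.2.
|183.96 − 162.2| = 21.76.

21.76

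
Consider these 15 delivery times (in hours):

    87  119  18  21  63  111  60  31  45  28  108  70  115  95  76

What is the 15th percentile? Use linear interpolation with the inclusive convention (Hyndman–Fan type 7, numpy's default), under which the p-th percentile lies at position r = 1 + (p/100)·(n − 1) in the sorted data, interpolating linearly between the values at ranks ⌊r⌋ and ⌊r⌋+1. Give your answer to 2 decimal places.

28.30

Sorted: 18, 21, 28, 31, 45, 60, 63, 70, 76, 87, 95, 108, 111, 115, 119.
n = 15.
r = 1 + (15/100)·(15 − 1) = 1 + 2.1 = 3.1.
Rank 3 is 28 and rank 4 is 31.
Interpolate: 28 + 0.1·(31 − 28) = 28 + 0.1·3 = 28.3.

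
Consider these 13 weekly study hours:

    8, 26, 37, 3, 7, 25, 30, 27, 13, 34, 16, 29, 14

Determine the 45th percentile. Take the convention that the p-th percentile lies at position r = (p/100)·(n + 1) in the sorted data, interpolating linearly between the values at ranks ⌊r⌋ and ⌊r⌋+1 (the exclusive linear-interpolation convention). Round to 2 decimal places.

Sorted: 3, 7, 8, 13, 14, 16, 25, 26, 27, 29, 30, 34, 37.
n = 13.
r = (45/100)·(13 + 1) = 6.3.
Rank 6 is 16 and rank 7 is 25.
Interpolate: 16 + 0.3·(25 − 16) = 16 + 0.3·9 = 18.7.

18.70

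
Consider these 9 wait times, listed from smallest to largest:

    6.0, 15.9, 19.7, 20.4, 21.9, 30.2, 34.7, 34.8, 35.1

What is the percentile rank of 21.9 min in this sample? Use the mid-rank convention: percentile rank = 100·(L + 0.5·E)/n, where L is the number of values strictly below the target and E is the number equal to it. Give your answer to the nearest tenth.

Count below 21.9: L = 4; count equal: E = 1; n = 9.
Percentile rank = 100·(4 + 0.5·1)/9 = 100·4.5/9 = 50.

50.0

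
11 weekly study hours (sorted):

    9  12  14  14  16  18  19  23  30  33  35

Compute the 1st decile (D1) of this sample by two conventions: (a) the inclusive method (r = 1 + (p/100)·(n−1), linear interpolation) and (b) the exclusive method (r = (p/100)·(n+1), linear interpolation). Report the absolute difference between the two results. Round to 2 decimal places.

2.40

n = 11.
(a) r = 2 → value at rank 2 = 12.
(b) r = 1.2; between ranks 1 (9) and 2 (12): 9.6.
|12 − 9.6| = 2.4.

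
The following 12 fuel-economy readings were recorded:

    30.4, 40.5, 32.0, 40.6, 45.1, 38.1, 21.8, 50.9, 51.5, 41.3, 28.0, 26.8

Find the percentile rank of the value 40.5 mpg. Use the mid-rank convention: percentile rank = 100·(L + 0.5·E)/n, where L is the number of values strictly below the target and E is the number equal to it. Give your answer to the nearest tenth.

54.2

Sorted: 21.8, 26.8, 28.0, 30.4, 32.0, 38.1, 40.5, 40.6, 41.3, 45.1, 50.9, 51.5.
Count below 40.5: L = 6; count equal: E = 1; n = 12.
Percentile rank = 100·(6 + 0.5·1)/12 = 100·6.5/12 = 54.17.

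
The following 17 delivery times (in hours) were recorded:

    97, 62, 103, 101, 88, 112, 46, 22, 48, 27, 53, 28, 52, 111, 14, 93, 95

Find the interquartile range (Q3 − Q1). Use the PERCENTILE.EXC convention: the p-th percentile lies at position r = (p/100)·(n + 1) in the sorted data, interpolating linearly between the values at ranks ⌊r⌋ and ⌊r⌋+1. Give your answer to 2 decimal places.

Sorted: 14, 22, 27, 28, 46, 48, 52, 53, 62, 88, 93, 95, 97, 101, 103, 111, 112.
n = 17.
P25: r = 4.5; ranks 4–5 are 28, 46; interpolating gives 37.
P75: r = 13.5; ranks 13–14 are 97, 101; interpolating gives 99.
Difference: 99 − 37 = 62.

62.00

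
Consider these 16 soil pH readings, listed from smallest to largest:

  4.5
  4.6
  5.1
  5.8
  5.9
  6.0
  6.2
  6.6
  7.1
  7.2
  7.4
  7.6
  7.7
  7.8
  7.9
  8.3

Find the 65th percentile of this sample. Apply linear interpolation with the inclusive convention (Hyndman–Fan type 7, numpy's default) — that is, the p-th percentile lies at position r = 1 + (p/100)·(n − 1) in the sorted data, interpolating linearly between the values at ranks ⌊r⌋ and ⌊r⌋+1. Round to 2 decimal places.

7.35

n = 16.
r = 1 + (65/100)·(16 − 1) = 1 + 9.75 = 10.75.
Rank 10 is 7.2 and rank 11 is 7.4.
Interpolate: 7.2 + 0.75·(7.4 − 7.2) = 7.2 + 0.75·0.2 = 7.35.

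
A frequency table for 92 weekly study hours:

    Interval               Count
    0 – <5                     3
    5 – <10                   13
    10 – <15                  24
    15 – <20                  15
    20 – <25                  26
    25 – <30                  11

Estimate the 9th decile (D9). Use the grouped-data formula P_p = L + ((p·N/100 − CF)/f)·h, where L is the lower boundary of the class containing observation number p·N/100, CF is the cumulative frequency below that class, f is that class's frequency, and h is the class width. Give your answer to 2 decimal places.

N = 92; target position k = 90/100 · 92 = 82.8.
Cumulative frequencies: 3, 16, 40, 55, 81, 92.
Observation 82.8 falls in the class 25 – <30.
L = 25, CF = 81, f = 11, h = 5.
P90 = 25 + ((82.8 − 81)/11)·5 = 25 + 0.818182 = 25.8182.

25.82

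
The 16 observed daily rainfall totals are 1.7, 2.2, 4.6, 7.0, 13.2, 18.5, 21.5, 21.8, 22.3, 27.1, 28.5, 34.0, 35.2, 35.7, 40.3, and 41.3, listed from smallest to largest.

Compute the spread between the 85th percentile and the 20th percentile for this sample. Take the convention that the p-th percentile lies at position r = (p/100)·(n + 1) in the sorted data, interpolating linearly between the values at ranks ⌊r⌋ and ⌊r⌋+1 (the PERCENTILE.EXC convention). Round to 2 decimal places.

32.21

n = 16.
P20: r = 3.4; ranks 3–4 are 4.6, 7.0; interpolating gives 5.56.
P85: r = 14.45; ranks 14–15 are 35.7, 40.3; interpolating gives 37.77.
Difference: 37.77 − 5.56 = 32.21.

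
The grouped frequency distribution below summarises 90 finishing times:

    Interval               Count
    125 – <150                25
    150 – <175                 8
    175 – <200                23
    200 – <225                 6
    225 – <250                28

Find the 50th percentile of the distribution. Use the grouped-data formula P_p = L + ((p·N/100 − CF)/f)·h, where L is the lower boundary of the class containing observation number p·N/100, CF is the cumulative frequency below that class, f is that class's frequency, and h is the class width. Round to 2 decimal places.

188.04

N = 90; target position k = 50/100 · 90 = 45.
Cumulative frequencies: 25, 33, 56, 62, 90.
Observation 45 falls in the class 175 – <200.
L = 175, CF = 33, f = 23, h = 25.
P50 = 175 + ((45 − 33)/23)·25 = 175 + 13.0435 = 188.043.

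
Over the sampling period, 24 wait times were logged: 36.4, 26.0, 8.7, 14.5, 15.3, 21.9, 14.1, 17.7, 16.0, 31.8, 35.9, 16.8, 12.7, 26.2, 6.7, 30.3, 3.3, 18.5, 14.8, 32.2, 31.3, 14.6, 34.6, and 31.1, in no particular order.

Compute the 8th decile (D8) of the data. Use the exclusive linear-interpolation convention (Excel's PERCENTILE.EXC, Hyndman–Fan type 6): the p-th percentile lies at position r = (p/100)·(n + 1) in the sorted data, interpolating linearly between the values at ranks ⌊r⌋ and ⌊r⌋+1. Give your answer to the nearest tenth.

31.8

Sorted: 3.3, 6.7, 8.7, 12.7, 14.1, 14.5, 14.6, 14.8, 15.3, 16.0, 16.8, 17.7, 18.5, 21.9, 26.0, 26.2, 30.3, 31.1, 31.3, 31.8, 32.2, 34.6, 35.9, 36.4.
n = 24.
r = (80/100)·(24 + 1) = 20.
r is an integer, so P80 is the value at rank 20: 31.8.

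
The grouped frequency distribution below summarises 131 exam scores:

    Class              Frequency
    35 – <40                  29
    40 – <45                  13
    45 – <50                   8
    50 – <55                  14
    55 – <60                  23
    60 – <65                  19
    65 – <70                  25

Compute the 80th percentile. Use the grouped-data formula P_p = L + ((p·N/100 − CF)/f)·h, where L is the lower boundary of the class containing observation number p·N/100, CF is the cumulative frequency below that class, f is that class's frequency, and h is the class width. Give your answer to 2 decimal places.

N = 131; target position k = 80/100 · 131 = 104.8.
Cumulative frequencies: 29, 42, 50, 64, 87, 106, 131.
Observation 104.8 falls in the class 60 – <65.
L = 60, CF = 87, f = 19, h = 5.
P80 = 60 + ((104.8 − 87)/19)·5 = 60 + 4.68421 = 64.6842.

64.68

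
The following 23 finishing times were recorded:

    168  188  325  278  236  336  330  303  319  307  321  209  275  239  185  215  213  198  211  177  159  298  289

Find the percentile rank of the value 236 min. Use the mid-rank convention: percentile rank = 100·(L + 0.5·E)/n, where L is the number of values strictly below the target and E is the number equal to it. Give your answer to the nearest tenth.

Sorted: 159, 168, 177, 185, 188, 198, 209, 211, 213, 215, 236, 239, 275, 278, 289, 298, 303, 307, 319, 321, 325, 330, 336.
Count below 236: L = 10; count equal: E = 1; n = 23.
Percentile rank = 100·(10 + 0.5·1)/23 = 100·10.5/23 = 45.65.

45.7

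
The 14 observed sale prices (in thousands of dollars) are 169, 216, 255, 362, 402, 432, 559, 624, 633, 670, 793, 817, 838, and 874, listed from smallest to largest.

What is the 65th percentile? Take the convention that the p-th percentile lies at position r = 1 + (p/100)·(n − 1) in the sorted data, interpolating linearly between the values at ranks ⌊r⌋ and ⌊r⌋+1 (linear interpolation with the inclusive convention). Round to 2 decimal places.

n = 14.
r = 1 + (65/100)·(14 − 1) = 1 + 8.45 = 9.45.
Rank 9 is 633 and rank 10 is 670.
Interpolate: 633 + 0.45·(670 − 633) = 633 + 0.45·37 = 649.65.

649.65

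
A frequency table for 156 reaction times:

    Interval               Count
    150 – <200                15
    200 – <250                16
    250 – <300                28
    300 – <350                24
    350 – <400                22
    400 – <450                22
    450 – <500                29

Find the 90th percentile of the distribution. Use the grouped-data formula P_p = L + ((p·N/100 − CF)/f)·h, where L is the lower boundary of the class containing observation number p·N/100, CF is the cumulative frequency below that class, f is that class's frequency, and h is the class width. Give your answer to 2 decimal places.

473.10

N = 156; target position k = 90/100 · 156 = 140.4.
Cumulative frequencies: 15, 31, 59, 83, 105, 127, 156.
Observation 140.4 falls in the class 450 – <500.
L = 450, CF = 127, f = 29, h = 50.
P90 = 450 + ((140.4 − 127)/29)·50 = 450 + 23.1034 = 473.103.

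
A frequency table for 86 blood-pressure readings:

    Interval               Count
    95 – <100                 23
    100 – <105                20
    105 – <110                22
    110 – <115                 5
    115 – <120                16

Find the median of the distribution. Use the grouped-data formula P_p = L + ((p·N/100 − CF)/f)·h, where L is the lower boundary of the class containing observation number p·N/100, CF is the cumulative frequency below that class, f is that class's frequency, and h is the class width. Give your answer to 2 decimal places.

105.00

N = 86; target position k = 50/100 · 86 = 43.
Cumulative frequencies: 23, 43, 65, 70, 86.
Observation 43 falls in the class 100 – <105.
L = 100, CF = 23, f = 20, h = 5.
P50 = 100 + ((43 − 23)/20)·5 = 100 + 5 = 105.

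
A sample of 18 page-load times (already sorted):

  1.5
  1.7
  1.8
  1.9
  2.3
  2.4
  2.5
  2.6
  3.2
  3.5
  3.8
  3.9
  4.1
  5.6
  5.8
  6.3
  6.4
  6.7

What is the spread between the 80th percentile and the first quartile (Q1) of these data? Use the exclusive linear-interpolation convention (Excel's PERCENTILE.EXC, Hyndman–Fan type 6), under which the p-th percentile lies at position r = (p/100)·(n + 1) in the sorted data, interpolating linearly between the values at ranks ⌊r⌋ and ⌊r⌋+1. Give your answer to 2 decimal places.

3.70

n = 18.
P25: r = 4.75; ranks 4–5 are 1.9, 2.3; interpolating gives 2.2.
P80: r = 15.2; ranks 15–16 are 5.8, 6.3; interpolating gives 5.9.
Difference: 5.9 − 2.2 = 3.7.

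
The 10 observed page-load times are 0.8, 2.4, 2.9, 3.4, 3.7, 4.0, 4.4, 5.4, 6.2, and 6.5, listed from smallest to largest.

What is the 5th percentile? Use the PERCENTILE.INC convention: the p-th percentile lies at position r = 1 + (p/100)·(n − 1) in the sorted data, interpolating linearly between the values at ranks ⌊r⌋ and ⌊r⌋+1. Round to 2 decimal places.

1.52

n = 10.
r = 1 + (5/100)·(10 − 1) = 1 + 0.45 = 1.45.
Rank 1 is 0.8 and rank 2 is 2.4.
Interpolate: 0.8 + 0.45·(2.4 − 0.8) = 0.8 + 0.45·1.6 = 1.52.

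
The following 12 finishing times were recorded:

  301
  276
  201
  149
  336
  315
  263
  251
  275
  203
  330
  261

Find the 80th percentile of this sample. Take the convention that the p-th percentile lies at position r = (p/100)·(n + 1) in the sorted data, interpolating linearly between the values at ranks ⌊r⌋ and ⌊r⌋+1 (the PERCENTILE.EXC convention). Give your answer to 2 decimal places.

Sorted: 149, 201, 203, 251, 261, 263, 275, 276, 301, 315, 330, 336.
n = 12.
r = (80/100)·(12 + 1) = 10.4.
Rank 10 is 315 and rank 11 is 330.
Interpolate: 315 + 0.4·(330 − 315) = 315 + 0.4·15 = 321.

321.00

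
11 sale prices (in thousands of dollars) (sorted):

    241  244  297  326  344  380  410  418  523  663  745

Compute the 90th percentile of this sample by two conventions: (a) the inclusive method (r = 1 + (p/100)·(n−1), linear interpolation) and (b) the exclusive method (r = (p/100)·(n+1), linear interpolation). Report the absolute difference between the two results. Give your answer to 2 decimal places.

65.60

n = 11.
(a) r = 10 → value at rank 10 = 663.
(b) r = 10.8; between ranks 10 (663) and 11 (745): 728.6.
|663 − 728.6| = 65.6.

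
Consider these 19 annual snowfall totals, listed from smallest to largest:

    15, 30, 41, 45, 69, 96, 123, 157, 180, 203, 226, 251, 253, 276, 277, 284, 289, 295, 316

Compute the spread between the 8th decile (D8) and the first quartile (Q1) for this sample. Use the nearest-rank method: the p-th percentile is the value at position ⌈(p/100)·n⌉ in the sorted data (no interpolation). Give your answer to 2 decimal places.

n = 19.
P25: rank ⌈25/100·19⌉ = 5 → 69.
P80: rank ⌈80/100·19⌉ = 16 → 284.
Difference: 284 − 69 = 215.

215.00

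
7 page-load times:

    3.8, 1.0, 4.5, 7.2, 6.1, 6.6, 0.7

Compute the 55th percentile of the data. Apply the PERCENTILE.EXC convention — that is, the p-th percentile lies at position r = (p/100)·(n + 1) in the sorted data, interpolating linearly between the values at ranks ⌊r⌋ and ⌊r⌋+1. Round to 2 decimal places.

Sorted: 0.7, 1.0, 3.8, 4.5, 6.1, 6.6, 7.2.
n = 7.
r = (55/100)·(7 + 1) = 4.4.
Rank 4 is 4.5 and rank 5 is 6.1.
Interpolate: 4.5 + 0.4·(6.1 − 4.5) = 4.5 + 0.4·1.6 = 5.14.

5.14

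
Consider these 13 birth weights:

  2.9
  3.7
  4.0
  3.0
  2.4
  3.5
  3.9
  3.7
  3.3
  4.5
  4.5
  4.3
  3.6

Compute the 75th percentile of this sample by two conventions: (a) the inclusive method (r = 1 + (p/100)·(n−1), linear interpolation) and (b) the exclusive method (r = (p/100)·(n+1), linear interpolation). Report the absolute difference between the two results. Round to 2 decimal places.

0.15

Sorted: 2.4, 2.9, 3.0, 3.3, 3.5, 3.6, 3.7, 3.7, 3.9, 4.0, 4.3, 4.5, 4.5.
n = 13.
(a) r = 10 → value at rank 10 = 4.
(b) r = 10.5; between ranks 10 (4.0) and 11 (4.3): 4.15.
|4 − 4.15| = 0.15.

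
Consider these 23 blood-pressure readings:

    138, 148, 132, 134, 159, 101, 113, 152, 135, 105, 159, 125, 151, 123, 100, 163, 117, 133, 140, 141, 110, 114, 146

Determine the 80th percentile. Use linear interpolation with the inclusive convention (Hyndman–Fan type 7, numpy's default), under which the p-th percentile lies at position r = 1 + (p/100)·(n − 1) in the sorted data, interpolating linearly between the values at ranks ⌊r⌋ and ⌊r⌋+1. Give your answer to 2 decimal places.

Sorted: 100, 101, 105, 110, 113, 114, 117, 123, 125, 132, 133, 134, 135, 138, 140, 141, 146, 148, 151, 152, 159, 159, 163.
n = 23.
r = 1 + (80/100)·(23 − 1) = 1 + 17.6 = 18.6.
Rank 18 is 148 and rank 19 is 151.
Interpolate: 148 + 0.6·(151 − 148) = 148 + 0.6·3 = 149.8.

149.80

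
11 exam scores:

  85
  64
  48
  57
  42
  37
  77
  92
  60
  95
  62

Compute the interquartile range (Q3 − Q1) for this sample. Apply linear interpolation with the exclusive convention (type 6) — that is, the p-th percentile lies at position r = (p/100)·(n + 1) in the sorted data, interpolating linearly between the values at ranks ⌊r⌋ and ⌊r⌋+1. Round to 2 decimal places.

37.00

Sorted: 37, 42, 48, 57, 60, 62, 64, 77, 85, 92, 95.
n = 11.
P25: r = 3 (integer) → 48.
P75: r = 9 (integer) → 85.
Difference: 85 − 48 = 37.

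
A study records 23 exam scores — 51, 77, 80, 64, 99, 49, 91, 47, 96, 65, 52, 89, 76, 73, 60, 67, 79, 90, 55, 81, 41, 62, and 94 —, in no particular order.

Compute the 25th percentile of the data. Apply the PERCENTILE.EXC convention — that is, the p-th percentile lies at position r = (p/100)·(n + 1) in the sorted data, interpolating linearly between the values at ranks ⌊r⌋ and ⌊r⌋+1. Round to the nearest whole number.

Sorted: 41, 47, 49, 51, 52, 55, 60, 62, 64, 65, 67, 73, 76, 77, 79, 80, 81, 89, 90, 91, 94, 96, 99.
n = 23.
r = (25/100)·(23 + 1) = 6.
r is an integer, so P25 is the value at rank 6: 55.

55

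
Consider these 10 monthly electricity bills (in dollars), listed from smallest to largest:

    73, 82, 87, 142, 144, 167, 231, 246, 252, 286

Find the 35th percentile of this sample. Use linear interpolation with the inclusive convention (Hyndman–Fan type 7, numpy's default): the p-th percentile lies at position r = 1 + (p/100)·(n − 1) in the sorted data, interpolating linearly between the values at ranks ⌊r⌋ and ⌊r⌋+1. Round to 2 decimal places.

142.30

n = 10.
r = 1 + (35/100)·(10 − 1) = 1 + 3.15 = 4.15.
Rank 4 is 142 and rank 5 is 144.
Interpolate: 142 + 0.15·(144 − 142) = 142 + 0.15·2 = 142.3.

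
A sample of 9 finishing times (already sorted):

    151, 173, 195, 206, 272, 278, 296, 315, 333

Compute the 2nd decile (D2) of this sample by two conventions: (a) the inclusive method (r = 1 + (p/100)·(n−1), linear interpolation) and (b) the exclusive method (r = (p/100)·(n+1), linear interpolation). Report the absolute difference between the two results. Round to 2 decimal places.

13.20

n = 9.
(a) r = 2.6; between ranks 2 (173) and 3 (195): 186.2.
(b) r = 2 → value at rank 2 = 173.
|186.2 − 173| = 13.2.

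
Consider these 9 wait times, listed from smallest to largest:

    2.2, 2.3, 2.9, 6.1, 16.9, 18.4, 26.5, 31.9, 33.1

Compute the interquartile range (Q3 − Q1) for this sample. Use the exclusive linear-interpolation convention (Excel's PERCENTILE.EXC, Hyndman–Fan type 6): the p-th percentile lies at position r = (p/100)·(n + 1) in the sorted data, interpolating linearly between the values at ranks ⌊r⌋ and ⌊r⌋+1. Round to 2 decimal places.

26.60

n = 9.
P25: r = 2.5; ranks 2–3 are 2.3, 2.9; interpolating gives 2.6.
P75: r = 7.5; ranks 7–8 are 26.5, 31.9; interpolating gives 29.2.
Difference: 29.2 − 2.6 = 26.6.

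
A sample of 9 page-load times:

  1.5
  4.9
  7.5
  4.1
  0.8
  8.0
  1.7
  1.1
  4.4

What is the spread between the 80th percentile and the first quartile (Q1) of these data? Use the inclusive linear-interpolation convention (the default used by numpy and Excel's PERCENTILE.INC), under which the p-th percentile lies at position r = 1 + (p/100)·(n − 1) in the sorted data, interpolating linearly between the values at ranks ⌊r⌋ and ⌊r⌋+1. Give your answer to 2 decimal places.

4.44

Sorted: 0.8, 1.1, 1.5, 1.7, 4.1, 4.4, 4.9, 7.5, 8.0.
n = 9.
P25: r = 3 (integer) → 1.5.
P80: r = 7.4; ranks 7–8 are 4.9, 7.5; interpolating gives 5.94.
Difference: 5.94 − 1.5 = 4.44.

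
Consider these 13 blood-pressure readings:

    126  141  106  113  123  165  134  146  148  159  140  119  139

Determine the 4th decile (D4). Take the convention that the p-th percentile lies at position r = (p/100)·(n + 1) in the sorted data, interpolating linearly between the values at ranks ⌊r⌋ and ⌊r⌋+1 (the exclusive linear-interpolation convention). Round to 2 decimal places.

130.80

Sorted: 106, 113, 119, 123, 126, 134, 139, 140, 141, 146, 148, 159, 165.
n = 13.
r = (40/100)·(13 + 1) = 5.6.
Rank 5 is 126 and rank 6 is 134.
Interpolate: 126 + 0.6·(134 − 126) = 126 + 0.6·8 = 130.8.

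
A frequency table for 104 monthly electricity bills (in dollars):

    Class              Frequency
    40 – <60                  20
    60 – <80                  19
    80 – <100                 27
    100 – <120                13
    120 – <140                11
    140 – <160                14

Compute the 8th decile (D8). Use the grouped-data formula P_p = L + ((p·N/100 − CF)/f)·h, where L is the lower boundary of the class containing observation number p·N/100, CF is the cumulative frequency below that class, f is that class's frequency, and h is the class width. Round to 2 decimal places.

N = 104; target position k = 80/100 · 104 = 83.2.
Cumulative frequencies: 20, 39, 66, 79, 90, 104.
Observation 83.2 falls in the class 120 – <140.
L = 120, CF = 79, f = 11, h = 20.
P80 = 120 + ((83.2 − 79)/11)·20 = 120 + 7.63636 = 127.636.

127.64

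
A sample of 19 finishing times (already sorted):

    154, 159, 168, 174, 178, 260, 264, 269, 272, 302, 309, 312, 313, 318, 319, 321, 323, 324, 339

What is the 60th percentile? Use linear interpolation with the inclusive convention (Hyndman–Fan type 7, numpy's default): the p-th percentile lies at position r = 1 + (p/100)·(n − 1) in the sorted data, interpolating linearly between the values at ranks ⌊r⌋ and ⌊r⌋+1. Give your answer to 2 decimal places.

n = 19.
r = 1 + (60/100)·(19 − 1) = 1 + 10.8 = 11.8.
Rank 11 is 309 and rank 12 is 312.
Interpolate: 309 + 0.8·(312 − 309) = 309 + 0.8·3 = 311.4.

311.40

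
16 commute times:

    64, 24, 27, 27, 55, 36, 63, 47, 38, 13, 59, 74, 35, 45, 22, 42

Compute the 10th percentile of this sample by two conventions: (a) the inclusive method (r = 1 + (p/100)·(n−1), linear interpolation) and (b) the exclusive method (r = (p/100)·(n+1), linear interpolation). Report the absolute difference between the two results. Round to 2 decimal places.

Sorted: 13, 22, 24, 27, 27, 35, 36, 38, 42, 45, 47, 55, 59, 63, 64, 74.
n = 16.
(a) r = 2.5; between ranks 2 (22) and 3 (24): 23.
(b) r = 1.7; between ranks 1 (13) and 2 (22): 19.3.
|23 − 19.3| = 3.7.

3.70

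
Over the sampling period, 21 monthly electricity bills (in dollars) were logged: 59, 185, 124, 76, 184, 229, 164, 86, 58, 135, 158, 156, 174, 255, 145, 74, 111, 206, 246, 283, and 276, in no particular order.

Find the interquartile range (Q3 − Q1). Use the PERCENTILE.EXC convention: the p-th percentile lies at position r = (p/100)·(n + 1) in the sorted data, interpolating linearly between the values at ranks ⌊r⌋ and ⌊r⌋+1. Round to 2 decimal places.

119.00

Sorted: 58, 59, 74, 76, 86, 111, 124, 135, 145, 156, 158, 164, 174, 184, 185, 206, 229, 246, 255, 276, 283.
n = 21.
P25: r = 5.5; ranks 5–6 are 86, 111; interpolating gives 98.5.
P75: r = 16.5; ranks 16–17 are 206, 229; interpolating gives 217.5.
Difference: 217.5 − 98.5 = 119.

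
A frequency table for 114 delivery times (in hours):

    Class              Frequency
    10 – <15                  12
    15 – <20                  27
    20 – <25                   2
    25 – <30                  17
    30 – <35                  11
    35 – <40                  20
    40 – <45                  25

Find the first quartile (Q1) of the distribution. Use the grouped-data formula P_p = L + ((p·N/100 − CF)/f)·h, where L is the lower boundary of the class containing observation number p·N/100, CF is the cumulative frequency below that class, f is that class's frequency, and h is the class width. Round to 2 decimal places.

N = 114; target position k = 25/100 · 114 = 28.5.
Cumulative frequencies: 12, 39, 41, 58, 69, 89, 114.
Observation 28.5 falls in the class 15 – <20.
L = 15, CF = 12, f = 27, h = 5.
P25 = 15 + ((28.5 − 12)/27)·5 = 15 + 3.05556 = 18.0556.

18.06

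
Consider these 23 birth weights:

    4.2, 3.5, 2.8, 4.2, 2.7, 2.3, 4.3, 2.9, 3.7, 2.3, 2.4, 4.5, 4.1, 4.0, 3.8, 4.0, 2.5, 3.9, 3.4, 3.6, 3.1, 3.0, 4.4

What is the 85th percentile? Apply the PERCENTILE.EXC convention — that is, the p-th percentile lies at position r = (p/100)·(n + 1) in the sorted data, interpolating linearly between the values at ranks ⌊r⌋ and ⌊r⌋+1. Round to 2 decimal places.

Sorted: 2.3, 2.3, 2.4, 2.5, 2.7, 2.8, 2.9, 3.0, 3.1, 3.4, 3.5, 3.6, 3.7, 3.8, 3.9, 4.0, 4.0, 4.1, 4.2, 4.2, 4.3, 4.4, 4.5.
n = 23.
r = (85/100)·(23 + 1) = 20.4.
Rank 20 is 4.2 and rank 21 is 4.3.
Interpolate: 4.2 + 0.4·(4.3 − 4.2) = 4.2 + 0.4·0.1 = 4.24.

4.24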